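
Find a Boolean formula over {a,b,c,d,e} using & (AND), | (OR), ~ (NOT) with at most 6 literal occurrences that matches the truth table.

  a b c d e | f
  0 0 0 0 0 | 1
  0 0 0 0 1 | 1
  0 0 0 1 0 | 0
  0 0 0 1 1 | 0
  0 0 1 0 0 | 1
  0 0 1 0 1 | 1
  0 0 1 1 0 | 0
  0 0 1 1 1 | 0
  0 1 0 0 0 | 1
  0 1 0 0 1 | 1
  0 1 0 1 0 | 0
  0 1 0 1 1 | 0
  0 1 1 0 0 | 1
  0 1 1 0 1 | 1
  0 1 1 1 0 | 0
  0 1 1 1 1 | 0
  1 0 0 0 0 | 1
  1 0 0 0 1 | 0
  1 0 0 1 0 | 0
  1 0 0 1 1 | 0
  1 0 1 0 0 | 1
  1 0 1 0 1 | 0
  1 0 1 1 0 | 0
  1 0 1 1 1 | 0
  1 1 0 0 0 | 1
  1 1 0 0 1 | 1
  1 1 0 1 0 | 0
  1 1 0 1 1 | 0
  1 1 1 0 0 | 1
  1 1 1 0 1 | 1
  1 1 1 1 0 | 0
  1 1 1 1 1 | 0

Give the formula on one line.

  ~d = 11001100110011001100110011001100
  ~e = 10101010101010101010101010101010
  (b | ~e) = 10101010111111111010101011111111
  ~a = 11111111111111110000000000000000
  ((b | ~e) | ~a) = 11111111111111111010101011111111
  (~d & ((b | ~e) | ~a)) = 11001100110011001000100011001100

(~d & ((b | ~e) | ~a))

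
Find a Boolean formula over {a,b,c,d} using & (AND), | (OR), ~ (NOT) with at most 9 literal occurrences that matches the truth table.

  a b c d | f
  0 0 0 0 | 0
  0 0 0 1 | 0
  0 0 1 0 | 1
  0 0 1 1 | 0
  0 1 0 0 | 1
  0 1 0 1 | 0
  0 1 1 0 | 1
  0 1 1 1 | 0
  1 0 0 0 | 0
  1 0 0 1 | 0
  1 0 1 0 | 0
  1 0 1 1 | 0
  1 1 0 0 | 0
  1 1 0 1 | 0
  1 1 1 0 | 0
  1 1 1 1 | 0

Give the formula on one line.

  ~a = 1111111100000000
  ~d = 1010101010101010
  (~a & ~d) = 1010101000000000
  ~b = 1111000011110000
  (~b | ~d) = 1111101011111010
  ((~b | ~d) | ~a) = 1111111111111010
  ~c = 1100110011001100
  (b & ~c) = 0000110000001100
  ((b & ~c) | c) = 0011111100111111
  (((~b | ~d) | ~a) & ((b & ~c) | c)) = 0011111100111010
  ((~a & ~d) & (((~b | ~d) | ~a) & ((b & ~c) | c))) = 0010101000000000

((~a & ~d) & (((~b | ~d) | ~a) & ((b & ~c) | c)))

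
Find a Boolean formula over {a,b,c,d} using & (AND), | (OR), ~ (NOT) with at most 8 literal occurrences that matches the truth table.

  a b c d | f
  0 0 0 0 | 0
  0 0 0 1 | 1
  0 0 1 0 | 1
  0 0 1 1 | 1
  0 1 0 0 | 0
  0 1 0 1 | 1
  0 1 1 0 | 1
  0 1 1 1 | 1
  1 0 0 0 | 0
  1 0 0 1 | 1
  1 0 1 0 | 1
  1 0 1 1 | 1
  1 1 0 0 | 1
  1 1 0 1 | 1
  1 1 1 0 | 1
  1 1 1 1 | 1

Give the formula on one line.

  ~c = 1100110011001100
  (b & ~c) = 0000110000001100
  (c | b) = 0011111100111111
  (a & (c | b)) = 0000000000111111
  ((b & ~c) & (a & (c | b))) = 0000000000001100
  (d | c) = 0111011101110111
  (((b & ~c) & (a & (c | b))) | (d | c)) = 0111011101111111

(((b & ~c) & (a & (c | b))) | (d | c))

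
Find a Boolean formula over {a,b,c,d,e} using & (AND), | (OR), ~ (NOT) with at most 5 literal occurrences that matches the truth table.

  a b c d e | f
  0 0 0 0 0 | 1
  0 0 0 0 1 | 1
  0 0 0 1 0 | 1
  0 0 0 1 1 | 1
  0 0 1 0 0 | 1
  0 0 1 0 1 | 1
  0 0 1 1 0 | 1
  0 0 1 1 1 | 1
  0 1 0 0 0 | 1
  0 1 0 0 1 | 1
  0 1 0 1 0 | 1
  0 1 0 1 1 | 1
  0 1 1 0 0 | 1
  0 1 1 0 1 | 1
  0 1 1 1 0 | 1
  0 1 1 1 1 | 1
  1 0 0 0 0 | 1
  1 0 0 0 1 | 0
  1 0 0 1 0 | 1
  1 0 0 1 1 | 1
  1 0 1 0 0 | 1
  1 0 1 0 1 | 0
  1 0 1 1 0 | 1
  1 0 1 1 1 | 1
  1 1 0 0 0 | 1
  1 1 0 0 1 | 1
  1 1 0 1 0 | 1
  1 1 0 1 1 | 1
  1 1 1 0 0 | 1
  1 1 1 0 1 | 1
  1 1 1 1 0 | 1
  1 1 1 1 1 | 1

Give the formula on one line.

((d | (b | ~a)) | (~e | b))

  ~a = 11111111111111110000000000000000
  (b | ~a) = 11111111111111110000000011111111
  (d | (b | ~a)) = 11111111111111110011001111111111
  ~e = 10101010101010101010101010101010
  (~e | b) = 10101010111111111010101011111111
  ((d | (b | ~a)) | (~e | b)) = 11111111111111111011101111111111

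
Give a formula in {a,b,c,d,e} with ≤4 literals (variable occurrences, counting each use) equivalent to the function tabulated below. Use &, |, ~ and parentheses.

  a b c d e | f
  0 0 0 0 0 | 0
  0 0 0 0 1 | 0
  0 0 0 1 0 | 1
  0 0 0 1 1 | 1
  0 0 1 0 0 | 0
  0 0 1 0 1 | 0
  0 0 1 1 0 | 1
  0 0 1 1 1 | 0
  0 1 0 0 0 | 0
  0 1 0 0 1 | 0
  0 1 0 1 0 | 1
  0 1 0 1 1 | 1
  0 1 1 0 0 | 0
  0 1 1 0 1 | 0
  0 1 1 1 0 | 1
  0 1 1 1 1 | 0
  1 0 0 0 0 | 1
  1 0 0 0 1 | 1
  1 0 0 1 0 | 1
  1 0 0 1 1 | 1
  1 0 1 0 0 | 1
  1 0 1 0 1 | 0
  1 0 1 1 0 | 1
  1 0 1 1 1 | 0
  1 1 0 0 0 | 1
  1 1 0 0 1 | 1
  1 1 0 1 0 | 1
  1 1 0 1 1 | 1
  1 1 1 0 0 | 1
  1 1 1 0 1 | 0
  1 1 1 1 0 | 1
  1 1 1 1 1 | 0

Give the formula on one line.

  (a | d) = 00110011001100111111111111111111
  ~e = 10101010101010101010101010101010
  ~c = 11110000111100001111000011110000
  (~e | ~c) = 11111010111110101111101011111010
  ((a | d) & (~e | ~c)) = 00110010001100101111101011111010

((a | d) & (~e | ~c))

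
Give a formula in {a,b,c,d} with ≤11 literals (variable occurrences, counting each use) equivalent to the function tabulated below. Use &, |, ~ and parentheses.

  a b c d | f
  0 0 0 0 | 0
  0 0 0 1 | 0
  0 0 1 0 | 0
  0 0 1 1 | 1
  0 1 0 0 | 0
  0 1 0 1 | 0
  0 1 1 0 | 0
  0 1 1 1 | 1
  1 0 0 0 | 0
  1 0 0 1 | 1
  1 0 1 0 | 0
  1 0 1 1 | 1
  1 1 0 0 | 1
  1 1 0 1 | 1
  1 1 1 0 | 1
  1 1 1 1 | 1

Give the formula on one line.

  (b | d) = 0101111101011111
  (d & c) = 0001000100010001
  ~d = 1010101010101010
  ~a = 1111111100000000
  (~d | ~a) = 1111111110101010
  (d | a) = 0101010111111111
  ((~d | ~a) & (d | a)) = 0101010110101010
  ((d & c) & ((~d | ~a) & (d | a))) = 0001000100000000
  (a | ((d & c) & ((~d | ~a) & (d | a)))) = 0001000111111111
  ((b | d) & (a | ((d & c) & ((~d | ~a) & (d | a))))) = 0001000101011111

((b | d) & (a | ((d & c) & ((~d | ~a) & (d | a)))))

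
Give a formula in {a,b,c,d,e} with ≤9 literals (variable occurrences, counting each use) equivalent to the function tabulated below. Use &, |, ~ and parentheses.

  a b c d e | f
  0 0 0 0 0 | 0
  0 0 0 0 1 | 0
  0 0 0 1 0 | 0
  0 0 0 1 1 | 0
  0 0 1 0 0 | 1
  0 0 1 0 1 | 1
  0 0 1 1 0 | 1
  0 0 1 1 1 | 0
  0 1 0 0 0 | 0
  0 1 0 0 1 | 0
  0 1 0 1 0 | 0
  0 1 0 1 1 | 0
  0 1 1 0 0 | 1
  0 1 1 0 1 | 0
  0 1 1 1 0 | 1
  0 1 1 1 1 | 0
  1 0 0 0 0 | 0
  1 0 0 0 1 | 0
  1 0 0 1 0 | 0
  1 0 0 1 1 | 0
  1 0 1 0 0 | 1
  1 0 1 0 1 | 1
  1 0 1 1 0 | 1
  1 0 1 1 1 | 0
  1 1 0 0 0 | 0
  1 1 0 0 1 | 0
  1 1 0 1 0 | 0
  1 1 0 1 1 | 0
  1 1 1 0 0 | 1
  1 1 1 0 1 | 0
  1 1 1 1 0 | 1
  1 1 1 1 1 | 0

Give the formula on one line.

(((~b & ~d) | (~e & (c & (~e | (a & e))))) & c)

  ~b = 11111111000000001111111100000000
  ~d = 11001100110011001100110011001100
  (~b & ~d) = 11001100000000001100110000000000
  ~e = 10101010101010101010101010101010
  (a & e) = 00000000000000000101010101010101
  (~e | (a & e)) = 10101010101010101111111111111111
  (c & (~e | (a & e))) = 00001010000010100000111100001111
  (~e & (c & (~e | (a & e)))) = 00001010000010100000101000001010
  ((~b & ~d) | (~e & (c & (~e | (a & e))))) = 11001110000010101100111000001010
  (((~b & ~d) | (~e & (c & (~e | (a & e))))) & c) = 00001110000010100000111000001010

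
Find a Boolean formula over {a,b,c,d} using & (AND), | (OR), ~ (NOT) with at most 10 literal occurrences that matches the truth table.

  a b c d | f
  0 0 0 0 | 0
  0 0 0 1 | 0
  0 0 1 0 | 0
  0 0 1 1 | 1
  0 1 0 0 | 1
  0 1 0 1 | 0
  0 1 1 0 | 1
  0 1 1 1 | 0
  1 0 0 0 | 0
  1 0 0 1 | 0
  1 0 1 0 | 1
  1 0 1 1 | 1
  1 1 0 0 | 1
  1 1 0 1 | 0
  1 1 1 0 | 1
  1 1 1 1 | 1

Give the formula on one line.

((~d & b) | ((a | (~b & c)) & ((c & a) | (c & d))))

  ~d = 1010101010101010
  (~d & b) = 0000101000001010
  ~b = 1111000011110000
  (~b & c) = 0011000000110000
  (a | (~b & c)) = 0011000011111111
  (c & a) = 0000000000110011
  (c & d) = 0001000100010001
  ((c & a) | (c & d)) = 0001000100110011
  ((a | (~b & c)) & ((c & a) | (c & d))) = 0001000000110011
  ((~d & b) | ((a | (~b & c)) & ((c & a) | (c & d)))) = 0001101000111011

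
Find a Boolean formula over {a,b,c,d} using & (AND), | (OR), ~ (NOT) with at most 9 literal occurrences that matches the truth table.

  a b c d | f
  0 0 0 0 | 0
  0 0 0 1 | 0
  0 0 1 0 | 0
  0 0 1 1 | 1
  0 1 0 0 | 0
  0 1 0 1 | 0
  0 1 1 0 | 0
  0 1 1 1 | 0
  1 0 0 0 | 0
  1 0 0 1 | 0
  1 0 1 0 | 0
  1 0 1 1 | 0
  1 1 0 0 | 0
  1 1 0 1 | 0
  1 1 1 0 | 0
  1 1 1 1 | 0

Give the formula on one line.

  ~b = 1111000011110000
  ~a = 1111111100000000
  (~b & ~a) = 1111000000000000
  (c & d) = 0001000100010001
  (~b & c) = 0011000000110000
  ((c & d) | (~b & c)) = 0011000100110001
  (~b & d) = 0101000001010000
  (((c & d) | (~b & c)) & (~b & d)) = 0001000000010000
  ((~b & ~a) & (((c & d) | (~b & c)) & (~b & d))) = 0001000000000000

((~b & ~a) & (((c & d) | (~b & c)) & (~b & d)))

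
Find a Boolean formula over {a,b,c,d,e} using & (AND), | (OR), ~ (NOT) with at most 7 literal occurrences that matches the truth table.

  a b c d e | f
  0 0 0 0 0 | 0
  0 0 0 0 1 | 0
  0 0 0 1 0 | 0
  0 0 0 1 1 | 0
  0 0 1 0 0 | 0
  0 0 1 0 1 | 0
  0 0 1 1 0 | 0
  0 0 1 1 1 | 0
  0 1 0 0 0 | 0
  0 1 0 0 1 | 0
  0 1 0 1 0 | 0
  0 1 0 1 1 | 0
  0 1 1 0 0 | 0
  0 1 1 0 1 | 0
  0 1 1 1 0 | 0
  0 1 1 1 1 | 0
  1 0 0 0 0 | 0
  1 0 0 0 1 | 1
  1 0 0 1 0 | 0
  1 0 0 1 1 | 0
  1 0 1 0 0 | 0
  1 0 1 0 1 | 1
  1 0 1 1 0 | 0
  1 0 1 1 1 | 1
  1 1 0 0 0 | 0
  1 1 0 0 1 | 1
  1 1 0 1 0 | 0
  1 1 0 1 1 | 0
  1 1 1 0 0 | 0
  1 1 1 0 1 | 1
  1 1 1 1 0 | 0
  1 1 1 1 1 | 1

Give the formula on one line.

  ~d = 11001100110011001100110011001100
  (~d | c) = 11001111110011111100111111001111
  (a & (~d | c)) = 00000000000000001100111111001111
  ((a & (~d | c)) & e) = 00000000000000000100010101000101

((a & (~d | c)) & e)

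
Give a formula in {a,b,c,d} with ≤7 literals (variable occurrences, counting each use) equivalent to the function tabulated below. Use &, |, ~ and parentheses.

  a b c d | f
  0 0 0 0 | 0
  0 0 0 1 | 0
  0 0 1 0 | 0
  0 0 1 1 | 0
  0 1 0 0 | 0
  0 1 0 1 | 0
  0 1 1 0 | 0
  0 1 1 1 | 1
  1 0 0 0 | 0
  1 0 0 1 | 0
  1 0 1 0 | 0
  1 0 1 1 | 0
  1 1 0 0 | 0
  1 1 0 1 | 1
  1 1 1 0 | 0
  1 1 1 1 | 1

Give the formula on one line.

  (c | a) = 0011001111111111
  (b & d) = 0000010100000101
  ((c | a) & (b & d)) = 0000000100000101

((c | a) & (b & d))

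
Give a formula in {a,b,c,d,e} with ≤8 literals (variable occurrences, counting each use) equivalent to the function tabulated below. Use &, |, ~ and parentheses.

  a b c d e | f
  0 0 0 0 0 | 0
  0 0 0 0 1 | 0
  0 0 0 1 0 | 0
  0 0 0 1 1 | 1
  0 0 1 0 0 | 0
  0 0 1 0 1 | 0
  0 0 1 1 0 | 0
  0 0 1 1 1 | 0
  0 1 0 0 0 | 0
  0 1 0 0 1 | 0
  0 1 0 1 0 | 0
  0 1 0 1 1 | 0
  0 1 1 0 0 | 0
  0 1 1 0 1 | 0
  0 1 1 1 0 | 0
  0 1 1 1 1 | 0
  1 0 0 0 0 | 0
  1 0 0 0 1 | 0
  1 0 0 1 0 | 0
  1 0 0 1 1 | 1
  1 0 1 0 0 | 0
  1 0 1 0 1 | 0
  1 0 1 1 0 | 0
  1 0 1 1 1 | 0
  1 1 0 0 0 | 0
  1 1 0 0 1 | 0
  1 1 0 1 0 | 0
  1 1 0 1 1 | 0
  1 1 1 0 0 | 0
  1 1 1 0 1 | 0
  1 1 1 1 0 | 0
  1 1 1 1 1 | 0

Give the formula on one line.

  ~c = 11110000111100001111000011110000
  ~b = 11111111000000001111111100000000
  (c | ~b) = 11111111000011111111111100001111
  ~a = 11111111111111110000000000000000
  (~a | e) = 11111111111111110101010101010101
  (d & (~a | e)) = 00110011001100110001000100010001
  ((c | ~b) & (d & (~a | e))) = 00110011000000110001000100000001
  (~c & ((c | ~b) & (d & (~a | e)))) = 00110000000000000001000000000000
  (e & (~c & ((c | ~b) & (d & (~a | e))))) = 00010000000000000001000000000000

(e & (~c & ((c | ~b) & (d & (~a | e)))))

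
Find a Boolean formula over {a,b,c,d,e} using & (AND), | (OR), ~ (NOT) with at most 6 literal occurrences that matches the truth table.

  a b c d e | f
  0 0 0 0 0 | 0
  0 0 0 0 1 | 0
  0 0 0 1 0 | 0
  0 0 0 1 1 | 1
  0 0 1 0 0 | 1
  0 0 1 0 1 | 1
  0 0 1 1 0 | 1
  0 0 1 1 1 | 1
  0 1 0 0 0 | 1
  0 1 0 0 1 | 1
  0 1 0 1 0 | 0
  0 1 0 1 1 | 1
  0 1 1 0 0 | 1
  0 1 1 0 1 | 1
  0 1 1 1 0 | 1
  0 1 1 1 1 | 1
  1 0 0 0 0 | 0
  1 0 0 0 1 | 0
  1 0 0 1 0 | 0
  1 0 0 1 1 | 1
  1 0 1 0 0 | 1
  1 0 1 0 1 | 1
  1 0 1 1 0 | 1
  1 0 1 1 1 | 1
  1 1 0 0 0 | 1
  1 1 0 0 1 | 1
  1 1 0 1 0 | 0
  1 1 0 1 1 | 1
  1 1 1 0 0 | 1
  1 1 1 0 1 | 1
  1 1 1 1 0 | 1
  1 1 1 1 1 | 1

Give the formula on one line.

(c | ((b | d) & (e | ~d)))

  (b | d) = 00110011111111110011001111111111
  ~d = 11001100110011001100110011001100
  (e | ~d) = 11011101110111011101110111011101
  ((b | d) & (e | ~d)) = 00010001110111010001000111011101
  (c | ((b | d) & (e | ~d))) = 00011111110111110001111111011111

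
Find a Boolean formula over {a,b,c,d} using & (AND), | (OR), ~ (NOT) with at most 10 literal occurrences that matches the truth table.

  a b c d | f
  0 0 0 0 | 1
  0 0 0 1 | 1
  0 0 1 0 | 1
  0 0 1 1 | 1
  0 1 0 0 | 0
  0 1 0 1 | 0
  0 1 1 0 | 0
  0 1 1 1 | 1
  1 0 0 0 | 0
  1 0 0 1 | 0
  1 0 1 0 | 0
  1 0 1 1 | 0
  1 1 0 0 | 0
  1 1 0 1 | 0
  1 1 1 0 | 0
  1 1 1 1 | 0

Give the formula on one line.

  ~b = 1111000011110000
  ~a = 1111111100000000
  (~b & ~a) = 1111000000000000
  (~a & d) = 0101010100000000
  ~d = 1010101010101010
  (a | ~d) = 1010101011111111
  (c & d) = 0001000100010001
  ((c & d) | a) = 0001000111111111
  ((a | ~d) | ((c & d) | a)) = 1011101111111111
  ((~a & d) & ((a | ~d) | ((c & d) | a))) = 0001000100000000
  ((~b & ~a) | ((~a & d) & ((a | ~d) | ((c & d) | a)))) = 1111000100000000

((~b & ~a) | ((~a & d) & ((a | ~d) | ((c & d) | a))))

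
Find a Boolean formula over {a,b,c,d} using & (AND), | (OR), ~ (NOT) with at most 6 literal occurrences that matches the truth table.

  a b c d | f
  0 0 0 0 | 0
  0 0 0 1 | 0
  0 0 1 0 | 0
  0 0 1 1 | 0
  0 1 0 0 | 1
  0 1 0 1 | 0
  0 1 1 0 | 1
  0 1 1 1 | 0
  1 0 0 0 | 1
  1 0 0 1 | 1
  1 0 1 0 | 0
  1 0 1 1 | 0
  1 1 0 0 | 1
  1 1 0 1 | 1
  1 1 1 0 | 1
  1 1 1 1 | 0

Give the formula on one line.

(((a | c) & ~c) | (~d & b))

  (a | c) = 0011001111111111
  ~c = 1100110011001100
  ((a | c) & ~c) = 0000000011001100
  ~d = 1010101010101010
  (~d & b) = 0000101000001010
  (((a | c) & ~c) | (~d & b)) = 0000101011001110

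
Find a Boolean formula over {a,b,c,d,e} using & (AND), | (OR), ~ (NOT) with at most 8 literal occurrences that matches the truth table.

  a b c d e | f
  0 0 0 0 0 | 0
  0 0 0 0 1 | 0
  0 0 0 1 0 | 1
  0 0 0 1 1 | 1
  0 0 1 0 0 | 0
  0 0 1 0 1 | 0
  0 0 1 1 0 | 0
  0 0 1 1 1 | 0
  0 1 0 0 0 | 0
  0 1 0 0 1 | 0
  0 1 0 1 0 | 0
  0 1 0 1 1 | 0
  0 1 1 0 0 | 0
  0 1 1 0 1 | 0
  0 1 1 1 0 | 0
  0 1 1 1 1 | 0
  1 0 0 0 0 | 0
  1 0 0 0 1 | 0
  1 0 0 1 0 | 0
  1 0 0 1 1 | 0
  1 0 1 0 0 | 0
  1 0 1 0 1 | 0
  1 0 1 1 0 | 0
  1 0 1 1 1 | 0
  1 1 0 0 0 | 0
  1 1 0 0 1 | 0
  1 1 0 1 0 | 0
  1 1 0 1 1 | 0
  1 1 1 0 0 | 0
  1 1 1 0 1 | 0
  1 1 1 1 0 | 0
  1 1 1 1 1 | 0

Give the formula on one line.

  ~c = 11110000111100001111000011110000
  ~b = 11111111000000001111111100000000
  (~c & ~b) = 11110000000000001111000000000000
  (d & (~c & ~b)) = 00110000000000000011000000000000
  ~a = 11111111111111110000000000000000
  (b | ~a) = 11111111111111110000000011111111
  ((d & (~c & ~b)) & (b | ~a)) = 00110000000000000000000000000000

((d & (~c & ~b)) & (b | ~a))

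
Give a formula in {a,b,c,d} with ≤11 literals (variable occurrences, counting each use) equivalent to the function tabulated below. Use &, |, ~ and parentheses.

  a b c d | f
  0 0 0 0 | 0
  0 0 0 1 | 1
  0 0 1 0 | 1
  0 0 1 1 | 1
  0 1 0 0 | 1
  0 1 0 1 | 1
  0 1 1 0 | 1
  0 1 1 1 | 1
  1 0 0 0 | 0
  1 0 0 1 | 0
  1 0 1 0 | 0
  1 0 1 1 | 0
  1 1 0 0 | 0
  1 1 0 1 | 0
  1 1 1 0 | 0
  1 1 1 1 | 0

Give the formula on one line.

((((((d | ~b) | (a | ~b)) & c) | d) & ~a) | (~a & b))

  ~b = 1111000011110000
  (d | ~b) = 1111010111110101
  (a | ~b) = 1111000011111111
  ((d | ~b) | (a | ~b)) = 1111010111111111
  (((d | ~b) | (a | ~b)) & c) = 0011000100110011
  ((((d | ~b) | (a | ~b)) & c) | d) = 0111010101110111
  ~a = 1111111100000000
  (((((d | ~b) | (a | ~b)) & c) | d) & ~a) = 0111010100000000
  (~a & b) = 0000111100000000
  ((((((d | ~b) | (a | ~b)) & c) | d) & ~a) | (~a & b)) = 0111111100000000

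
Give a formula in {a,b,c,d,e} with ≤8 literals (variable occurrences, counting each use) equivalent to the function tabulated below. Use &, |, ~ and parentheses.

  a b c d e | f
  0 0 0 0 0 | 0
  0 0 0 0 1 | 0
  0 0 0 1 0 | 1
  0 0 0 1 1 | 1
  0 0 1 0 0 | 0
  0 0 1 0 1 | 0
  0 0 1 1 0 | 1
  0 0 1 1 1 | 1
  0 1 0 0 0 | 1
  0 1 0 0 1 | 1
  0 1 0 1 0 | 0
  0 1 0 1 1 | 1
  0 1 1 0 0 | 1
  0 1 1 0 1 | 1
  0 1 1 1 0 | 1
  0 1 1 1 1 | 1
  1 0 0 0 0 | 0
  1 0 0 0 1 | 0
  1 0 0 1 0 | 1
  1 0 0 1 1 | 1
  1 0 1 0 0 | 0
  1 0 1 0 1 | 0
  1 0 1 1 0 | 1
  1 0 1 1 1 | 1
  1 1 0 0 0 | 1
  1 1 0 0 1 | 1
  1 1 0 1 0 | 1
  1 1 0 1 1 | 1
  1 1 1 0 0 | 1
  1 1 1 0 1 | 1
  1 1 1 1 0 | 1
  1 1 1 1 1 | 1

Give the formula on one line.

((b & ((a | (c | ~d)) | ~b)) | (d & (e | ~b)))

  ~d = 11001100110011001100110011001100
  (c | ~d) = 11001111110011111100111111001111
  (a | (c | ~d)) = 11001111110011111111111111111111
  ~b = 11111111000000001111111100000000
  ((a | (c | ~d)) | ~b) = 11111111110011111111111111111111
  (b & ((a | (c | ~d)) | ~b)) = 00000000110011110000000011111111
  (e | ~b) = 11111111010101011111111101010101
  (d & (e | ~b)) = 00110011000100010011001100010001
  ((b & ((a | (c | ~d)) | ~b)) | (d & (e | ~b))) = 00110011110111110011001111111111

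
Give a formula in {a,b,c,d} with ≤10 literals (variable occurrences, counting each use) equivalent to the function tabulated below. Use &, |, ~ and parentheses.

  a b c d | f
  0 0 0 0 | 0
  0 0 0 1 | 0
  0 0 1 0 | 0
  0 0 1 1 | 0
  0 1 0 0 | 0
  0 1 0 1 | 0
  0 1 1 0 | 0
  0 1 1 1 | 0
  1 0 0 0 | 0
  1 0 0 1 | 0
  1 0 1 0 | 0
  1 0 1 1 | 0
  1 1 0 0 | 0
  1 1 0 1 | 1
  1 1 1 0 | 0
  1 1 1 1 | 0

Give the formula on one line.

((a & ((d & ~a) | ~c)) & (d & (~c & b)))

  ~a = 1111111100000000
  (d & ~a) = 0101010100000000
  ~c = 1100110011001100
  ((d & ~a) | ~c) = 1101110111001100
  (a & ((d & ~a) | ~c)) = 0000000011001100
  (~c & b) = 0000110000001100
  (d & (~c & b)) = 0000010000000100
  ((a & ((d & ~a) | ~c)) & (d & (~c & b))) = 0000000000000100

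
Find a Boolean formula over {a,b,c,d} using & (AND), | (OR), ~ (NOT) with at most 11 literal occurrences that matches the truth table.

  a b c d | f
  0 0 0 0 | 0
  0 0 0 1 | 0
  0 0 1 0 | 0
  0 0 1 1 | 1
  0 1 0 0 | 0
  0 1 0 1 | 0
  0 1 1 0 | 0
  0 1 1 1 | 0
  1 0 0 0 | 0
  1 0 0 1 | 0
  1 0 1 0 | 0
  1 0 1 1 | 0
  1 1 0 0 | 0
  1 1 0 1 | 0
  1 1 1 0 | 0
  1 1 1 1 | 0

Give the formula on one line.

((d & ~b) & (~a & ((d | ((d & ~a) | b)) & (c | a))))

  ~b = 1111000011110000
  (d & ~b) = 0101000001010000
  ~a = 1111111100000000
  (d & ~a) = 0101010100000000
  ((d & ~a) | b) = 0101111100001111
  (d | ((d & ~a) | b)) = 0101111101011111
  (c | a) = 0011001111111111
  ((d | ((d & ~a) | b)) & (c | a)) = 0001001101011111
  (~a & ((d | ((d & ~a) | b)) & (c | a))) = 0001001100000000
  ((d & ~b) & (~a & ((d | ((d & ~a) | b)) & (c | a)))) = 0001000000000000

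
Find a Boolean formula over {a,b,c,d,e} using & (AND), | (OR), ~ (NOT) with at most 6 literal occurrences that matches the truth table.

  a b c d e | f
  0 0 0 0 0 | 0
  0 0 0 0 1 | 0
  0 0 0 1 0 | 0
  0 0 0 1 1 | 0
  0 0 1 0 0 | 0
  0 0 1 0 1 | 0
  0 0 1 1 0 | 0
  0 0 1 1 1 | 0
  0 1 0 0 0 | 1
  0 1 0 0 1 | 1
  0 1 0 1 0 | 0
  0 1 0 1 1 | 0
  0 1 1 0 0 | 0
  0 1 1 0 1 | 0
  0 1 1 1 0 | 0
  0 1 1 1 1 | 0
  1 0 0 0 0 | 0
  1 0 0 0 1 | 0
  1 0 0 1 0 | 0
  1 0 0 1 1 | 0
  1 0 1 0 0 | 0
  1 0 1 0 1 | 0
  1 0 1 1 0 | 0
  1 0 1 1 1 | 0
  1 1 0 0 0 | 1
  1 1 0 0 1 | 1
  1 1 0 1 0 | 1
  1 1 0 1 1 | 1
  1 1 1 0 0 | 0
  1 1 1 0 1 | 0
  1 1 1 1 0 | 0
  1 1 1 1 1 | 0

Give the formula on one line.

(((~b | ~c) & (~d | a)) & b)

  ~b = 11111111000000001111111100000000
  ~c = 11110000111100001111000011110000
  (~b | ~c) = 11111111111100001111111111110000
  ~d = 11001100110011001100110011001100
  (~d | a) = 11001100110011001111111111111111
  ((~b | ~c) & (~d | a)) = 11001100110000001111111111110000
  (((~b | ~c) & (~d | a)) & b) = 00000000110000000000000011110000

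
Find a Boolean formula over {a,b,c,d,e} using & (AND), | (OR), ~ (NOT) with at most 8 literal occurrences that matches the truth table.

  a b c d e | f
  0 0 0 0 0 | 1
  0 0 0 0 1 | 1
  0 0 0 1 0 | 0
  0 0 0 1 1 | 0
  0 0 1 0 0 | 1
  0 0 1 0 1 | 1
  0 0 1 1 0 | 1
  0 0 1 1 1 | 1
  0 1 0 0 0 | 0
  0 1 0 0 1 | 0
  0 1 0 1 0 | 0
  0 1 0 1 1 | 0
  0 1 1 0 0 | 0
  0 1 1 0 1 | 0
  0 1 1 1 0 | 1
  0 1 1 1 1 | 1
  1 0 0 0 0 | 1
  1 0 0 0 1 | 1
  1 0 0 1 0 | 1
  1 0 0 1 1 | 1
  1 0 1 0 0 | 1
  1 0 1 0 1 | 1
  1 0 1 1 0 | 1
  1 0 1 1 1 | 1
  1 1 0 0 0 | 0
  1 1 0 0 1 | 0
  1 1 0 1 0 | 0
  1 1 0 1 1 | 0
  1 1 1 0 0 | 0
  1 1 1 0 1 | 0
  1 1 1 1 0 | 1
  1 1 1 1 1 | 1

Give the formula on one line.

  (c & d) = 00000011000000110000001100000011
  ~d = 11001100110011001100110011001100
  (b | a) = 00000000111111111111111111111111
  (~d | (b | a)) = 11001100111111111111111111111111
  ~b = 11111111000000001111111100000000
  ((~d | (b | a)) & ~b) = 11001100000000001111111100000000
  ((c & d) | ((~d | (b | a)) & ~b)) = 11001111000000111111111100000011

((c & d) | ((~d | (b | a)) & ~b))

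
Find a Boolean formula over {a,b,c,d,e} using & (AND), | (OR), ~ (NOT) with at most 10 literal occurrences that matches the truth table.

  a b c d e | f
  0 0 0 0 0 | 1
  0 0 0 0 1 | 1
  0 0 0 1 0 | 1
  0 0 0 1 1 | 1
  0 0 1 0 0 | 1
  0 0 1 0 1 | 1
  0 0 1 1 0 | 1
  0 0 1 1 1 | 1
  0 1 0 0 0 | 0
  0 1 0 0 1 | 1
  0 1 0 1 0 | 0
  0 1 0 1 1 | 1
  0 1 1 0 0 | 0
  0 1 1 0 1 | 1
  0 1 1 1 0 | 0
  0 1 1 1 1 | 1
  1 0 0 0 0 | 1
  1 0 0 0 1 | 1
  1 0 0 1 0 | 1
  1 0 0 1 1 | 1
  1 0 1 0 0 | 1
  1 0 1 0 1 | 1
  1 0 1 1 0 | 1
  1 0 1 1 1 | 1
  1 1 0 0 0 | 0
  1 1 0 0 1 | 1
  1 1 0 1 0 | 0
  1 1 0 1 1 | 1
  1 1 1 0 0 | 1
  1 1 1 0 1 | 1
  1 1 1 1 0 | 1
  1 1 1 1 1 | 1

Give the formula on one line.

((((~c & a) & (~b & e)) | (a & c)) | (e | ~b))

  ~c = 11110000111100001111000011110000
  (~c & a) = 00000000000000001111000011110000
  ~b = 11111111000000001111111100000000
  (~b & e) = 01010101000000000101010100000000
  ((~c & a) & (~b & e)) = 00000000000000000101000000000000
  (a & c) = 00000000000000000000111100001111
  (((~c & a) & (~b & e)) | (a & c)) = 00000000000000000101111100001111
  (e | ~b) = 11111111010101011111111101010101
  ((((~c & a) & (~b & e)) | (a & c)) | (e | ~b)) = 11111111010101011111111101011111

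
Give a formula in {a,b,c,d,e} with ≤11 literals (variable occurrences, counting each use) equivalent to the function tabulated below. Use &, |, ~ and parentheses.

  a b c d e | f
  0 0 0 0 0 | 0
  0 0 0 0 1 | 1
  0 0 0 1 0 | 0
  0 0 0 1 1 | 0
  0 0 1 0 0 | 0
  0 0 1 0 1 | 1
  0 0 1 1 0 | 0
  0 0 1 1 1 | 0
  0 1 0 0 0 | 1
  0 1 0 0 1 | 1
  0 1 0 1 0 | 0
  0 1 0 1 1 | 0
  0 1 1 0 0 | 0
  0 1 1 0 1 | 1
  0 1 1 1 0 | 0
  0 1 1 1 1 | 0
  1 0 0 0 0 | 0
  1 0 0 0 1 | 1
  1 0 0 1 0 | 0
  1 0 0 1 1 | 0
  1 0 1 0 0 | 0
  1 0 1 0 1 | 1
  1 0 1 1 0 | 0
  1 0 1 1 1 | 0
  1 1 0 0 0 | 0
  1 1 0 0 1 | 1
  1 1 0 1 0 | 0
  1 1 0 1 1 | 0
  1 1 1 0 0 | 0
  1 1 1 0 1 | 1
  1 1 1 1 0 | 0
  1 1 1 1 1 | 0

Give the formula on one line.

  ~d = 11001100110011001100110011001100
  ~a = 11111111111111110000000000000000
  (~a | e) = 11111111111111110101010101010101
  (~d & (~a | e)) = 11001100110011000100010001000100
  ~c = 11110000111100001111000011110000
  (~c & b) = 00000000111100000000000011110000
  (~d | c) = 11001111110011111100111111001111
  ((~d | c) & e) = 01000101010001010100010101000101
  ((~c & b) | ((~d | c) & e)) = 01000101111101010100010111110101
  ((~d & (~a | e)) & ((~c & b) | ((~d | c) & e))) = 01000100110001000100010001000100

((~d & (~a | e)) & ((~c & b) | ((~d | c) & e)))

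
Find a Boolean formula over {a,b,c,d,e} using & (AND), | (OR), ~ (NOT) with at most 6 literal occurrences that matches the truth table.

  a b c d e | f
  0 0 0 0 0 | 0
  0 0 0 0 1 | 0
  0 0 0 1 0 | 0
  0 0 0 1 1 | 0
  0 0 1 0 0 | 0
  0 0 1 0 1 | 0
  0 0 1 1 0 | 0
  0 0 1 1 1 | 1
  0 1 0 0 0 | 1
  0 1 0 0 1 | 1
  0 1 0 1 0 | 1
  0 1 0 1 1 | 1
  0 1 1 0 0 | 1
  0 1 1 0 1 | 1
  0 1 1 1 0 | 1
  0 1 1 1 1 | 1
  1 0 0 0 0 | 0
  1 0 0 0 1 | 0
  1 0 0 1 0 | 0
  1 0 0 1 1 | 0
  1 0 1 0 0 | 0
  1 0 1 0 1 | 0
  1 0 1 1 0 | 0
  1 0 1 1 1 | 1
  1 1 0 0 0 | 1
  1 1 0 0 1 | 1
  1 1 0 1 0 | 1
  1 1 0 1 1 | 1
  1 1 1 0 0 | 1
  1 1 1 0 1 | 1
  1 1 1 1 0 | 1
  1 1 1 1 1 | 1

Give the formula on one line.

((c & (~c | (d & e))) | b)

  ~c = 11110000111100001111000011110000
  (d & e) = 00010001000100010001000100010001
  (~c | (d & e)) = 11110001111100011111000111110001
  (c & (~c | (d & e))) = 00000001000000010000000100000001
  ((c & (~c | (d & e))) | b) = 00000001111111110000000111111111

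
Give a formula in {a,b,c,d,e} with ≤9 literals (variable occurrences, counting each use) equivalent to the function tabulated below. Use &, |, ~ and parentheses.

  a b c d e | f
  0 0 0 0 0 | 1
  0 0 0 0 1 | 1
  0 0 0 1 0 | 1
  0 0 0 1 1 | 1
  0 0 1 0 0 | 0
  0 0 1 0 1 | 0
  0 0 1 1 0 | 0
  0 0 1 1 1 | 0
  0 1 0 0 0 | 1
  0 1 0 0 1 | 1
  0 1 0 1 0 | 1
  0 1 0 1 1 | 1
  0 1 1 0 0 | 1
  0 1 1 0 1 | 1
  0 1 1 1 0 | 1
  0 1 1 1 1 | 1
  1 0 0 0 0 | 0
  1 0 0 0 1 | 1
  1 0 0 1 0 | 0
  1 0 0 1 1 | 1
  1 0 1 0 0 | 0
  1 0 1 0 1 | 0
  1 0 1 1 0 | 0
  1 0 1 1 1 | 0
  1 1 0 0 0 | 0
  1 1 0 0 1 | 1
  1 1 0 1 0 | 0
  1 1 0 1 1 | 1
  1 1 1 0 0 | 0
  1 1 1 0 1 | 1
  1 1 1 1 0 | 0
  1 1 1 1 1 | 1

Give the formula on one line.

(((c | ~a) | e) & (((~c | b) & (e | ~a)) | ~c))

  ~a = 11111111111111110000000000000000
  (c | ~a) = 11111111111111110000111100001111
  ((c | ~a) | e) = 11111111111111110101111101011111
  ~c = 11110000111100001111000011110000
  (~c | b) = 11110000111111111111000011111111
  (e | ~a) = 11111111111111110101010101010101
  ((~c | b) & (e | ~a)) = 11110000111111110101000001010101
  (((~c | b) & (e | ~a)) | ~c) = 11110000111111111111000011110101
  (((c | ~a) | e) & (((~c | b) & (e | ~a)) | ~c)) = 11110000111111110101000001010101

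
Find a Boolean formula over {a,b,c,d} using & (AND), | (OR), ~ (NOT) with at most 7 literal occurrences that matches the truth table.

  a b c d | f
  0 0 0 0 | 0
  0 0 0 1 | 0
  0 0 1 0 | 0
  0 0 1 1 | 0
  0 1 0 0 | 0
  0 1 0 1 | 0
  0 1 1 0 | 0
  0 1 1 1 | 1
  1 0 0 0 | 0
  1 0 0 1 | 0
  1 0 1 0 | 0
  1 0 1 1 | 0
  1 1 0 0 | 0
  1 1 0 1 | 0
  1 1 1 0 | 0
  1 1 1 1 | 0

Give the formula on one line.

  ~a = 1111111100000000
  (~a & c) = 0011001100000000
  (~a & b) = 0000111100000000
  ~d = 1010101010101010
  ((~a & b) | ~d) = 1010111110101010
  ((~a & c) & ((~a & b) | ~d)) = 0010001100000000
  ~c = 1100110011001100
  (d | ~c) = 1101110111011101
  (((~a & c) & ((~a & b) | ~d)) & (d | ~c)) = 0000000100000000

(((~a & c) & ((~a & b) | ~d)) & (d | ~c))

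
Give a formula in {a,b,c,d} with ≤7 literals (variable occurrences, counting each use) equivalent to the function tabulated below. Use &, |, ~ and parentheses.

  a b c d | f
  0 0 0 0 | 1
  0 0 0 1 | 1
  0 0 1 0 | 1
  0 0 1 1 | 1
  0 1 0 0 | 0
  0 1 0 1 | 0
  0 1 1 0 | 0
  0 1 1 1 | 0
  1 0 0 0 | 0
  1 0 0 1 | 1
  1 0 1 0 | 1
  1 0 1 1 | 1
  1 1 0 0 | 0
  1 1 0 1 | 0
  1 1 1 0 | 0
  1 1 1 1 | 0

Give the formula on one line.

(~b & (((~a | d) | (~b & c)) | (c | d)))

  ~b = 1111000011110000
  ~a = 1111111100000000
  (~a | d) = 1111111101010101
  (~b & c) = 0011000000110000
  ((~a | d) | (~b & c)) = 1111111101110101
  (c | d) = 0111011101110111
  (((~a | d) | (~b & c)) | (c | d)) = 1111111101110111
  (~b & (((~a | d) | (~b & c)) | (c | d))) = 1111000001110000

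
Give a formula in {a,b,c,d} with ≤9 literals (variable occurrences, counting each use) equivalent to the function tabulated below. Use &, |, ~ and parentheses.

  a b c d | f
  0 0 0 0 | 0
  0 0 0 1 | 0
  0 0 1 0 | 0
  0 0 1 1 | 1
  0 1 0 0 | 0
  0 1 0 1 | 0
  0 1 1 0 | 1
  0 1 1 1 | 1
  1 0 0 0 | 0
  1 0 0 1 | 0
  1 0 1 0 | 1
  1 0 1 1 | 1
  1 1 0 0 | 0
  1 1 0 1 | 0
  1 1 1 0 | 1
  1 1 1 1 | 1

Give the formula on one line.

  ~b = 1111000011110000
  ~c = 1100110011001100
  (~b & ~c) = 1100000011000000
  (c | (~b & ~c)) = 1111001111110011
  ((c | (~b & ~c)) & ~c) = 1100000011000000
  (c | ((c | (~b & ~c)) & ~c)) = 1111001111110011
  (b | a) = 0000111111111111
  ((b | a) | d) = 0101111111111111
  ((c | ((c | (~b & ~c)) & ~c)) & ((b | a) | d)) = 0101001111110011
  (c & ((c | ((c | (~b & ~c)) & ~c)) & ((b | a) | d))) = 0001001100110011

(c & ((c | ((c | (~b & ~c)) & ~c)) & ((b | a) | d)))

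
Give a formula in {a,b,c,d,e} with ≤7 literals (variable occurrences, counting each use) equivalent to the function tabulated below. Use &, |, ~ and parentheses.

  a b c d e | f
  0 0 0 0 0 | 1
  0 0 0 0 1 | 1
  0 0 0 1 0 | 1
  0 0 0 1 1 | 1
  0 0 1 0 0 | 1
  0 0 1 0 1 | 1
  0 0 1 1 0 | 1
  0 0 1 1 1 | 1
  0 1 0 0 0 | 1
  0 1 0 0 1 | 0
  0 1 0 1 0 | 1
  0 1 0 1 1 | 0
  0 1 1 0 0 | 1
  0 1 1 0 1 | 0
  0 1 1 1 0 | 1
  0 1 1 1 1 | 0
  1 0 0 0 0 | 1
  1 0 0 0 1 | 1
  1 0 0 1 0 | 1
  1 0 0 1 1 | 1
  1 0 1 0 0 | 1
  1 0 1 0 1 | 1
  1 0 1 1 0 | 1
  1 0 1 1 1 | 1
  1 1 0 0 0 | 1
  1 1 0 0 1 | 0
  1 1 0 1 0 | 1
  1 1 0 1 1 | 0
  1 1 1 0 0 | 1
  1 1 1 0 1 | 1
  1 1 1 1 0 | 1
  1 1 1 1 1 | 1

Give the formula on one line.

((b & ~e) | ((a & c) | ~b))

  ~e = 10101010101010101010101010101010
  (b & ~e) = 00000000101010100000000010101010
  (a & c) = 00000000000000000000111100001111
  ~b = 11111111000000001111111100000000
  ((a & c) | ~b) = 11111111000000001111111100001111
  ((b & ~e) | ((a & c) | ~b)) = 11111111101010101111111110101111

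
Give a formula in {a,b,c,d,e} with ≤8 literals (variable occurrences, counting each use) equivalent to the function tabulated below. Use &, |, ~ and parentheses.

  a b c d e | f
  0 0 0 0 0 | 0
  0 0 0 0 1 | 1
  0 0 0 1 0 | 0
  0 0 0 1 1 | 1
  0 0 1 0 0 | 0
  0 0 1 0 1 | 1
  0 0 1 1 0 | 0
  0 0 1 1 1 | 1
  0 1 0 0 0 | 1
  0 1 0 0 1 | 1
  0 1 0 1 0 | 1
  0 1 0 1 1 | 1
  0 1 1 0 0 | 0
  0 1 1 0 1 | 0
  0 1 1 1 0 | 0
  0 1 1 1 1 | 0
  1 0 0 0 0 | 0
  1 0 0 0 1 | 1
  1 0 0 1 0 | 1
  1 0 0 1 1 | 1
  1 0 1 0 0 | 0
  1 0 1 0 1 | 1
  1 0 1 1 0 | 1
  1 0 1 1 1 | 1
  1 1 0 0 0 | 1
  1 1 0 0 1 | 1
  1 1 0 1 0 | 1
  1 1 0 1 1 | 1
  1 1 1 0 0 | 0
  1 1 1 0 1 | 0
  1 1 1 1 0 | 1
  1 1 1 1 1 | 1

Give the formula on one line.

((~c & (c | b)) | ((d & a) | (~b & e)))

  ~c = 11110000111100001111000011110000
  (c | b) = 00001111111111110000111111111111
  (~c & (c | b)) = 00000000111100000000000011110000
  (d & a) = 00000000000000000011001100110011
  ~b = 11111111000000001111111100000000
  (~b & e) = 01010101000000000101010100000000
  ((d & a) | (~b & e)) = 01010101000000000111011100110011
  ((~c & (c | b)) | ((d & a) | (~b & e))) = 01010101111100000111011111110011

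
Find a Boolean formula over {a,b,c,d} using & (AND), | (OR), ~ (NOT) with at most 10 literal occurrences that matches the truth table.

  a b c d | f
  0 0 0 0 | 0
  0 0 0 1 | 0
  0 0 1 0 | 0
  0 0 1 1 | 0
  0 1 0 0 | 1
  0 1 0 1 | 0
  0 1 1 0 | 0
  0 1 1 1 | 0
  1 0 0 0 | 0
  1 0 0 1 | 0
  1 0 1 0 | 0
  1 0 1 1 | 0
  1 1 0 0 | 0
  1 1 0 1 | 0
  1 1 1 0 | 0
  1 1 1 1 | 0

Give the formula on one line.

((((~a | d) & ~d) & (b | a)) & (((c | ~a) | b) & ~c))

  ~a = 1111111100000000
  (~a | d) = 1111111101010101
  ~d = 1010101010101010
  ((~a | d) & ~d) = 1010101000000000
  (b | a) = 0000111111111111
  (((~a | d) & ~d) & (b | a)) = 0000101000000000
  (c | ~a) = 1111111100110011
  ((c | ~a) | b) = 1111111100111111
  ~c = 1100110011001100
  (((c | ~a) | b) & ~c) = 1100110000001100
  ((((~a | d) & ~d) & (b | a)) & (((c | ~a) | b) & ~c)) = 0000100000000000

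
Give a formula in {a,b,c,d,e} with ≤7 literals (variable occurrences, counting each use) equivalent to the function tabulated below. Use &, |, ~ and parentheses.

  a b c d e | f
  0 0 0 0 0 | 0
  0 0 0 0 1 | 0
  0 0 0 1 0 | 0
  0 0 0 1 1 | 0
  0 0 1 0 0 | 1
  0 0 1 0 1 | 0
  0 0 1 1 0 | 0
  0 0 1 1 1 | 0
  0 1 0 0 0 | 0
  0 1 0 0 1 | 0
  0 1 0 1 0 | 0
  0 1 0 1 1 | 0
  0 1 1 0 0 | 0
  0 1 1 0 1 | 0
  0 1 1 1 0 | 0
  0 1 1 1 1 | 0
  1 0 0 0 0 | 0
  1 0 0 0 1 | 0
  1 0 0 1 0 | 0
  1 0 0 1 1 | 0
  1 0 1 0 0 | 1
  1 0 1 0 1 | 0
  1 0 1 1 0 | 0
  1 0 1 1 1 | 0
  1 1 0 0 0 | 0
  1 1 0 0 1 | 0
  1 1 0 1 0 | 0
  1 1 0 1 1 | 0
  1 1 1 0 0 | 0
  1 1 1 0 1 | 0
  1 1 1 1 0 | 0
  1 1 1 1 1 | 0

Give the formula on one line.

  ~b = 11111111000000001111111100000000
  ~d = 11001100110011001100110011001100
  (~b & ~d) = 11001100000000001100110000000000
  ((~b & ~d) & c) = 00001100000000000000110000000000
  ~e = 10101010101010101010101010101010
  (((~b & ~d) & c) & ~e) = 00001000000000000000100000000000

(((~b & ~d) & c) & ~e)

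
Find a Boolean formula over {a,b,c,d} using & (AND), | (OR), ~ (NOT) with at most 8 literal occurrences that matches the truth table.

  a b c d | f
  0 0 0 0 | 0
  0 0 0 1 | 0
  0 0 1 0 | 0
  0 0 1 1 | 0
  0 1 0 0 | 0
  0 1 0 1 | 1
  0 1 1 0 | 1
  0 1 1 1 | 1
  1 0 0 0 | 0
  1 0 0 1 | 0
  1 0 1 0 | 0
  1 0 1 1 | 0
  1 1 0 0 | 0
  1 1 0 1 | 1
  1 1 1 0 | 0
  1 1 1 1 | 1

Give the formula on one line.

  ~a = 1111111100000000
  (a | c) = 0011001111111111
  (~a & (a | c)) = 0011001100000000
  ~c = 1100110011001100
  (~c | b) = 1100111111001111
  (d & (~c | b)) = 0100010101000101
  ((d & (~c | b)) & b) = 0000010100000101
  ((~a & (a | c)) | ((d & (~c | b)) & b)) = 0011011100000101
  (((~a & (a | c)) | ((d & (~c | b)) & b)) & b) = 0000011100000101

(((~a & (a | c)) | ((d & (~c | b)) & b)) & b)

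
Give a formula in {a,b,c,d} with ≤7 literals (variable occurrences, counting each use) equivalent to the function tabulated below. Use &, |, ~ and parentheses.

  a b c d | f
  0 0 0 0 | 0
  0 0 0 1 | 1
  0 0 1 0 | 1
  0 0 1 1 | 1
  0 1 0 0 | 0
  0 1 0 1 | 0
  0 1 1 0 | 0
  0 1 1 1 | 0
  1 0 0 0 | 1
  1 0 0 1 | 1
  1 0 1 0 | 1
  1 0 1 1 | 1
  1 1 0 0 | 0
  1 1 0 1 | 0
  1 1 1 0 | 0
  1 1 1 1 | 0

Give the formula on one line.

  ~b = 1111000011110000
  (c | a) = 0011001111111111
  (d | (c | a)) = 0111011111111111
  (~b & (d | (c | a))) = 0111000011110000

(~b & (d | (c | a)))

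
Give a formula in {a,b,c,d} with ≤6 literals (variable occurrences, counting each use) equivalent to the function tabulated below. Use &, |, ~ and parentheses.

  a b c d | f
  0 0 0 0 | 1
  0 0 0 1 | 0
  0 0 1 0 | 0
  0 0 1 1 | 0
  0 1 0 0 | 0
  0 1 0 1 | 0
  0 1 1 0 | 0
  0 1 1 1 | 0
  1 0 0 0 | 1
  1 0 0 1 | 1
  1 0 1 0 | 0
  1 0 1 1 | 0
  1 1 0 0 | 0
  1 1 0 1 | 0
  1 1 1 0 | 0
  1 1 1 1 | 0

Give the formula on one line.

  ~c = 1100110011001100
  ~d = 1010101010101010
  (a & ~c) = 0000000011001100
  (~d | (a & ~c)) = 1010101011101110
  ~b = 1111000011110000
  ((~d | (a & ~c)) & ~b) = 1010000011100000
  (~c & ((~d | (a & ~c)) & ~b)) = 1000000011000000

(~c & ((~d | (a & ~c)) & ~b))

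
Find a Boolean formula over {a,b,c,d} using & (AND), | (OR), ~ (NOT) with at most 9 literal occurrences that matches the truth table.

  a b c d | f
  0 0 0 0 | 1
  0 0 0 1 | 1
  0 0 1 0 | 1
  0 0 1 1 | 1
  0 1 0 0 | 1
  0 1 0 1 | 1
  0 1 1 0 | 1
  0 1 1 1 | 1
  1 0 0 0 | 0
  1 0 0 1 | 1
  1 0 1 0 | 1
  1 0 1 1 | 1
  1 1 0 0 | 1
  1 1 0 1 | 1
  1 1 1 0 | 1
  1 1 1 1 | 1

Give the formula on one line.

(((b & ~d) | (d | (~a & ~b))) | (c & a))

  ~d = 1010101010101010
  (b & ~d) = 0000101000001010
  ~a = 1111111100000000
  ~b = 1111000011110000
  (~a & ~b) = 1111000000000000
  (d | (~a & ~b)) = 1111010101010101
  ((b & ~d) | (d | (~a & ~b))) = 1111111101011111
  (c & a) = 0000000000110011
  (((b & ~d) | (d | (~a & ~b))) | (c & a)) = 1111111101111111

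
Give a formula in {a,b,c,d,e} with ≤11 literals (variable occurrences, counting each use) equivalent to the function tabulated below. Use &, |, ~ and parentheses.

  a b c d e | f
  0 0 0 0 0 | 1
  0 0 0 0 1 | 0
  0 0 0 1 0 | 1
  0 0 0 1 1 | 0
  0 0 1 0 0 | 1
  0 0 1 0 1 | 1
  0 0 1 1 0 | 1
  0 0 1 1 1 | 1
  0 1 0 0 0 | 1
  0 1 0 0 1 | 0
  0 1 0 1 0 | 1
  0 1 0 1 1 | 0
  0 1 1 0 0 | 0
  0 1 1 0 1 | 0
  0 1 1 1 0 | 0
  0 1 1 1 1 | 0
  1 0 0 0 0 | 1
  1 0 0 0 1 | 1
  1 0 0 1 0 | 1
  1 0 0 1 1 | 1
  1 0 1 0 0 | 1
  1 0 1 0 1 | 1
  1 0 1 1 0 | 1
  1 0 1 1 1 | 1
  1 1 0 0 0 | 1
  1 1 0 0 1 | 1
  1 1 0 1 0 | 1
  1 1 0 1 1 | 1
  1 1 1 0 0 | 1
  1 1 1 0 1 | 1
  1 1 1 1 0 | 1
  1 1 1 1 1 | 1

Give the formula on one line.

  ~b = 11111111000000001111111100000000
  (c & ~b) = 00001111000000000000111100000000
  ~c = 11110000111100001111000011110000
  ((c & ~b) | ~c) = 11111111111100001111111111110000
  (c & e) = 00000101000001010000010100000101
  ~e = 10101010101010101010101010101010
  ((c & e) | ~e) = 10101111101011111010111110101111
  (a | ((c & e) | ~e)) = 10101111101011111111111111111111
  (((c & ~b) | ~c) & (a | ((c & e) | ~e))) = 10101111101000001111111111110000
  (a | (((c & ~b) | ~c) & (a | ((c & e) | ~e)))) = 10101111101000001111111111111111

(a | (((c & ~b) | ~c) & (a | ((c & e) | ~e))))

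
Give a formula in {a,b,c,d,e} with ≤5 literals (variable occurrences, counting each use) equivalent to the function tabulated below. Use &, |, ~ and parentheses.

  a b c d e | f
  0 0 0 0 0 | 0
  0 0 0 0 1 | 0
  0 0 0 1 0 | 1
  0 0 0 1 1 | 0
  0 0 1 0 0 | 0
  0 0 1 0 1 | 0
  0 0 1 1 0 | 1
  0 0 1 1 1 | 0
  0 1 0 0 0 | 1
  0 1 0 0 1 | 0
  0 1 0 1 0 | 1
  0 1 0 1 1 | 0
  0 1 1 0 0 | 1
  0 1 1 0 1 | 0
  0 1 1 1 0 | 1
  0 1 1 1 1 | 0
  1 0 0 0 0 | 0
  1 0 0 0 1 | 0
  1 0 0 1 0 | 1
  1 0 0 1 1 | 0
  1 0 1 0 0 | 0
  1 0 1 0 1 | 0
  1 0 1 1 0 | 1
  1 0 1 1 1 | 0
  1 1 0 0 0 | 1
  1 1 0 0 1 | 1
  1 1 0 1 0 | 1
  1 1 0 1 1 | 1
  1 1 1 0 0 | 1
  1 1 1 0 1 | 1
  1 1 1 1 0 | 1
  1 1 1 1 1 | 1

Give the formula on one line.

(((a & b) | ~e) & (d | b))

  (a & b) = 00000000000000000000000011111111
  ~e = 10101010101010101010101010101010
  ((a & b) | ~e) = 10101010101010101010101011111111
  (d | b) = 00110011111111110011001111111111
  (((a & b) | ~e) & (d | b)) = 00100010101010100010001011111111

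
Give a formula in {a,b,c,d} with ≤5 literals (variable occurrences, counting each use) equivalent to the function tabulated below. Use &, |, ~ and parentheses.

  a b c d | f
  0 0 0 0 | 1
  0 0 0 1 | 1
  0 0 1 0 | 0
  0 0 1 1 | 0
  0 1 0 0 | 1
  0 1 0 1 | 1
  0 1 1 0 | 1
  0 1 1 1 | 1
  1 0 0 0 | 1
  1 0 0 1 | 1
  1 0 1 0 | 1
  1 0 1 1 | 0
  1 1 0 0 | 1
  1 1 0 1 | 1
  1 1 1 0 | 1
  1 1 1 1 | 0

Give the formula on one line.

((~c | (b & ~a)) | (~d & a))

  ~c = 1100110011001100
  ~a = 1111111100000000
  (b & ~a) = 0000111100000000
  (~c | (b & ~a)) = 1100111111001100
  ~d = 1010101010101010
  (~d & a) = 0000000010101010
  ((~c | (b & ~a)) | (~d & a)) = 1100111111101110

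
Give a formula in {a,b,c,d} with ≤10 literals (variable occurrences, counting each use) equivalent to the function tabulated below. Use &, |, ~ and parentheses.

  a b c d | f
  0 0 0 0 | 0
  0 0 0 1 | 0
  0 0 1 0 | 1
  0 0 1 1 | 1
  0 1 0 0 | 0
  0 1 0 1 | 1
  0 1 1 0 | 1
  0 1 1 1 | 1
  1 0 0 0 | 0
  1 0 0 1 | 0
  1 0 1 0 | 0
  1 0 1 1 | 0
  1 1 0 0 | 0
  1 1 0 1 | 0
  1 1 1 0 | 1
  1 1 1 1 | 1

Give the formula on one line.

(((~c & d) & (b & ~a)) | (c & ((b & a) | ~a)))

  ~c = 1100110011001100
  (~c & d) = 0100010001000100
  ~a = 1111111100000000
  (b & ~a) = 0000111100000000
  ((~c & d) & (b & ~a)) = 0000010000000000
  (b & a) = 0000000000001111
  ((b & a) | ~a) = 1111111100001111
  (c & ((b & a) | ~a)) = 0011001100000011
  (((~c & d) & (b & ~a)) | (c & ((b & a) | ~a))) = 0011011100000011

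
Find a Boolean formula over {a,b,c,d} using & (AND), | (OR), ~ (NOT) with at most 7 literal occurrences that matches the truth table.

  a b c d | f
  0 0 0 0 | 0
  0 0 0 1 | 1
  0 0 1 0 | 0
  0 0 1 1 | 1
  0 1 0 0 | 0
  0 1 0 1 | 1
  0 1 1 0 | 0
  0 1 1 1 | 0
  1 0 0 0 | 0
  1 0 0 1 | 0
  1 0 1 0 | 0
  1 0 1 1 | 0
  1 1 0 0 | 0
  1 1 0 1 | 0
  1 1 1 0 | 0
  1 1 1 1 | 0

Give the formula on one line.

  ~a = 1111111100000000
  (~a & d) = 0101010100000000
  ~b = 1111000011110000
  ~c = 1100110011001100
  (~b | ~c) = 1111110011111100
  ((~a & d) & (~b | ~c)) = 0101010000000000

((~a & d) & (~b | ~c))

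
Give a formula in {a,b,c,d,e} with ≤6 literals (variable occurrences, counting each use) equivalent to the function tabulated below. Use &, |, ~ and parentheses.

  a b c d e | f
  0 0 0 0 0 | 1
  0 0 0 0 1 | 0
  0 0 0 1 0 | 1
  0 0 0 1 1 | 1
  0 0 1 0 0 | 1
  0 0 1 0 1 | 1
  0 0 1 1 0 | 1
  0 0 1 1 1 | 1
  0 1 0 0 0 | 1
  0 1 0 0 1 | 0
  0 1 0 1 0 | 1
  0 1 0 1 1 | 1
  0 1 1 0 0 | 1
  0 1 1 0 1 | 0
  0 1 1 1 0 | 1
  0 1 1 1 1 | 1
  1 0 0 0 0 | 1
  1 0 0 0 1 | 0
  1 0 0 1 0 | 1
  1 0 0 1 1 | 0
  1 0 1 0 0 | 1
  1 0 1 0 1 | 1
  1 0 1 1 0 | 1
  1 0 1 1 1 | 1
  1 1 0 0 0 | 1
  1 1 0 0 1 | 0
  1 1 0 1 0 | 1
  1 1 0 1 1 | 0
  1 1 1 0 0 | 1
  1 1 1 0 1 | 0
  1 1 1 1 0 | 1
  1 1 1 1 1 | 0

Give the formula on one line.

  ~a = 11111111111111110000000000000000
  (a | d) = 00110011001100111111111111111111
  (~a & (a | d)) = 00110011001100110000000000000000
  ~b = 11111111000000001111111100000000
  (c & ~b) = 00001111000000000000111100000000
  ~e = 10101010101010101010101010101010
  ((c & ~b) | ~e) = 10101111101010101010111110101010
  ((~a & (a | d)) | ((c & ~b) | ~e)) = 10111111101110111010111110101010

((~a & (a | d)) | ((c & ~b) | ~e))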